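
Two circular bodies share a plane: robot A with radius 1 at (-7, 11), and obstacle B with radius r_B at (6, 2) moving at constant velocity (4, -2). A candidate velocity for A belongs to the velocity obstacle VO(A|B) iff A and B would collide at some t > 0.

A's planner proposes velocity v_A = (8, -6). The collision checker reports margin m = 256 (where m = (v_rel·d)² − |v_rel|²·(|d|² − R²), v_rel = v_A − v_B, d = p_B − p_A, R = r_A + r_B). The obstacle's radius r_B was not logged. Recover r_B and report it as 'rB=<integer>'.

m = 256
d = (13, -9);  v_rel = (4, -4),  |v_rel|² = 32
v_rel×d = (4)·(-9) − (-4)·(13) = 16
since m = R²·32 − 16²:  R² = (256 + 256) / 32 = 16
R = √16 = 4  ⇒  r_B = 4 − 1 = 3

rB=3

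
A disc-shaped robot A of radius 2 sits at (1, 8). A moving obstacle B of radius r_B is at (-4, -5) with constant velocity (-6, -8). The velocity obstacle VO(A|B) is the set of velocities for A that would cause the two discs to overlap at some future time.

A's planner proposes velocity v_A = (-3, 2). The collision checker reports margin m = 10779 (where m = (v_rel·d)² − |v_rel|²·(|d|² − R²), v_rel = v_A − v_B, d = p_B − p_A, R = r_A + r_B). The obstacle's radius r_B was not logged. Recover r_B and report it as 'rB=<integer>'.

m = 10779
d = (-5, -13);  v_rel = (3, 10),  |v_rel|² = 109
v_rel×d = (3)·(-13) − (10)·(-5) = 11
since m = R²·109 − 11²:  R² = (121 + 10779) / 109 = 100
R = √100 = 10  ⇒  r_B = 10 − 2 = 8

rB=8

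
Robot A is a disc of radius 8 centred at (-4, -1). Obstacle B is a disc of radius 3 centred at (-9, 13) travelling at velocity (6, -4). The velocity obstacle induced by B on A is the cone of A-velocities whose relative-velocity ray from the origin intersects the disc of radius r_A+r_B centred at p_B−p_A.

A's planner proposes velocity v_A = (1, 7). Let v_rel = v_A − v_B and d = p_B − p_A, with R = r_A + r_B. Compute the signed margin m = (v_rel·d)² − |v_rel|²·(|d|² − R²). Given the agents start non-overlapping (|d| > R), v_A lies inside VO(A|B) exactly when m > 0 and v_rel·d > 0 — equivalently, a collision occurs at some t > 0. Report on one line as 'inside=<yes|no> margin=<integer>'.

d = (-5, 14),  |d|² = 221;  R = 8+3 = 11,  c = 221−11² = 100
v_rel = (-5, 11),  |v_rel|² = 146;  v_rel·d = (-5)·(-5) + (11)·(14) = 179
146·t² − 358·t + 100 = 0  ⇒  m = 179² − 146·100 = 17441
m = 17441 > 0,  v_rel·d = 179 > 0  ⇒  inside

inside=yes margin=17441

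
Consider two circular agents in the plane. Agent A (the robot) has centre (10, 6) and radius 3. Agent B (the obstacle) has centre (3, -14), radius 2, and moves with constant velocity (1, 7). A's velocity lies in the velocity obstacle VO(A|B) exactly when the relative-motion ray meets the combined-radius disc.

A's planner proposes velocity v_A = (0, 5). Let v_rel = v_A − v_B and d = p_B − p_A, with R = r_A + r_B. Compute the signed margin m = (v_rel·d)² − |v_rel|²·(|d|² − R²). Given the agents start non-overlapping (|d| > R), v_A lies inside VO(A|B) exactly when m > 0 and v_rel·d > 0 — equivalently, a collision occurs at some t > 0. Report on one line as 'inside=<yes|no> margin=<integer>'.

d = (-7, -20),  |d|² = 449;  R = 3+2 = 5,  c = 449−5² = 424
v_rel = (-1, -2),  |v_rel|² = 5;  v_rel·d = (-1)·(-7) + (-2)·(-20) = 47
5·t² − 94·t + 424 = 0  ⇒  m = 47² − 5·424 = 89
m = 89 > 0,  v_rel·d = 47 > 0  ⇒  inside

inside=yes margin=89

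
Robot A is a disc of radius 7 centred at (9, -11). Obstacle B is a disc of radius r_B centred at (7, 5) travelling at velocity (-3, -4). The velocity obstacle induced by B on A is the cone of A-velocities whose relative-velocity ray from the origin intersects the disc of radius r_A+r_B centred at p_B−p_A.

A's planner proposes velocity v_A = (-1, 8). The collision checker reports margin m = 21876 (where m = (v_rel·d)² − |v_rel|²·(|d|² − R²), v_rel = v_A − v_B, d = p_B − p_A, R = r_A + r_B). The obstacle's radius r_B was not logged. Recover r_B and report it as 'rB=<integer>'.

m = 21876
d = (-2, 16);  v_rel = (2, 12),  |v_rel|² = 148
v_rel×d = (2)·(16) − (12)·(-2) = 56
since m = R²·148 − 56²:  R² = (3136 + 21876) / 148 = 169
R = √169 = 13  ⇒  r_B = 13 − 7 = 6

rB=6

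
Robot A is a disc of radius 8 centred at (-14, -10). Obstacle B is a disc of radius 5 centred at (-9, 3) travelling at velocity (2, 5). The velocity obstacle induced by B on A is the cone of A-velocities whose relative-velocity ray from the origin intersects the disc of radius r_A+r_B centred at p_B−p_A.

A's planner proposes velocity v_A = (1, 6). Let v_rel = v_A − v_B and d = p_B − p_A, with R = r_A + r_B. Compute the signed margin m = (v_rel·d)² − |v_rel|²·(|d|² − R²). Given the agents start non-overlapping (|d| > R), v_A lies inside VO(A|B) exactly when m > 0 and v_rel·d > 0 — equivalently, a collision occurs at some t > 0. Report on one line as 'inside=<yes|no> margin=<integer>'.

d = (5, 13),  |d|² = 194;  R = 8+5 = 13,  c = 194−13² = 25
v_rel = (-1, 1),  |v_rel|² = 2;  v_rel·d = (-1)·(5) + (1)·(13) = 8
2·t² − 16·t + 25 = 0  ⇒  m = 8² − 2·25 = 14
m = 14 > 0,  v_rel·d = 8 > 0  ⇒  inside

inside=yes margin=14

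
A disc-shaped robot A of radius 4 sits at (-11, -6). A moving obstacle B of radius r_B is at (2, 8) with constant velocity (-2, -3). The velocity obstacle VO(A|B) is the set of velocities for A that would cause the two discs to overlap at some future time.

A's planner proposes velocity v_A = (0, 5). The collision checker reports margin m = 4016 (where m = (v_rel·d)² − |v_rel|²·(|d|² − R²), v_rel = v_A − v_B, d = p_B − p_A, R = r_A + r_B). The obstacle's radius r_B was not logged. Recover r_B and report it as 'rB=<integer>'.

m = 4016
d = (13, 14);  v_rel = (2, 8),  |v_rel|² = 68
v_rel×d = (2)·(14) − (8)·(13) = -76
since m = R²·68 − (-76)²:  R² = (5776 + 4016) / 68 = 144
R = √144 = 12  ⇒  r_B = 12 − 4 = 8

rB=8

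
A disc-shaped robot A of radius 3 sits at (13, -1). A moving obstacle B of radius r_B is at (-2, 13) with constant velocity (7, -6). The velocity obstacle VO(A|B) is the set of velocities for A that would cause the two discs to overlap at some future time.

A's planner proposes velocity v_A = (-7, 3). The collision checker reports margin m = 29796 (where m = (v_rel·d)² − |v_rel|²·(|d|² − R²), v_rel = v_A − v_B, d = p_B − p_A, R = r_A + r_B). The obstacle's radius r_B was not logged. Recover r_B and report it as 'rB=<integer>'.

m = 29796
d = (-15, 14);  v_rel = (-14, 9),  |v_rel|² = 277
v_rel×d = (-14)·(14) − (9)·(-15) = -61
since m = R²·277 − (-61)²:  R² = (3721 + 29796) / 277 = 121
R = √121 = 11  ⇒  r_B = 11 − 3 = 8

rB=8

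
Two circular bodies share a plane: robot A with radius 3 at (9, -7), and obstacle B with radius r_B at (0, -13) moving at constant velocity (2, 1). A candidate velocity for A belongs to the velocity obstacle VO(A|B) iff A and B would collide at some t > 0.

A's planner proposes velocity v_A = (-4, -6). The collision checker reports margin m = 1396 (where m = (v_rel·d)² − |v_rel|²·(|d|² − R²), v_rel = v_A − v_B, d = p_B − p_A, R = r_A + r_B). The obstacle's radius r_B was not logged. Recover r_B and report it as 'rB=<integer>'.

m = 1396
d = (-9, -6);  v_rel = (-6, -7),  |v_rel|² = 85
v_rel×d = (-6)·(-6) − (-7)·(-9) = -27
since m = R²·85 − (-27)²:  R² = (729 + 1396) / 85 = 25
R = √25 = 5  ⇒  r_B = 5 − 3 = 2

rB=2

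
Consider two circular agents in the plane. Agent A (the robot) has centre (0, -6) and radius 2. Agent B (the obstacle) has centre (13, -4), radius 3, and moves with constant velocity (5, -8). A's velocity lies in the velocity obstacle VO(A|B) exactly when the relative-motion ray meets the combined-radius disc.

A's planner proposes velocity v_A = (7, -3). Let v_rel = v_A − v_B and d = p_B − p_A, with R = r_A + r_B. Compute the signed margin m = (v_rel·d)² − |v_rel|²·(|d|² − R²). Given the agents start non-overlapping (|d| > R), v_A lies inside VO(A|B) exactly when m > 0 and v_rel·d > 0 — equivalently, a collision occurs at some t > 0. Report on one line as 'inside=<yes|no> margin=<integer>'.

d = (13, 2),  |d|² = 173;  R = 2+3 = 5,  c = 173−5² = 148
v_rel = (2, 5),  |v_rel|² = 29;  v_rel·d = (2)·(13) + (5)·(2) = 36
29·t² − 72·t + 148 = 0  ⇒  m = 36² − 29·148 = -2996
m = -2996 < 0,  v_rel·d = 36 > 0  ⇒  outside

inside=no margin=-2996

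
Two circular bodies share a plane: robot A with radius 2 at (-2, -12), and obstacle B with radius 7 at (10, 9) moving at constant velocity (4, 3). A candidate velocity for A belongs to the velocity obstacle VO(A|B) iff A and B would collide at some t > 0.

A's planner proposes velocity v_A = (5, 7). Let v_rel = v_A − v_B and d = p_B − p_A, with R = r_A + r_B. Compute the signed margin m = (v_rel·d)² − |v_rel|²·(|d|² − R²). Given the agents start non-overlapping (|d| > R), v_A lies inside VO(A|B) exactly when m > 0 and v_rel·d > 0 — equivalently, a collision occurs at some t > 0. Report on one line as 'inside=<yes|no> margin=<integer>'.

d = (12, 21),  |d|² = 585;  R = 2+7 = 9,  c = 585−9² = 504
v_rel = (1, 4),  |v_rel|² = 17;  v_rel·d = (1)·(12) + (4)·(21) = 96
17·t² − 192·t + 504 = 0  ⇒  m = 96² − 17·504 = 648
m = 648 > 0,  v_rel·d = 96 > 0  ⇒  inside

inside=yes margin=648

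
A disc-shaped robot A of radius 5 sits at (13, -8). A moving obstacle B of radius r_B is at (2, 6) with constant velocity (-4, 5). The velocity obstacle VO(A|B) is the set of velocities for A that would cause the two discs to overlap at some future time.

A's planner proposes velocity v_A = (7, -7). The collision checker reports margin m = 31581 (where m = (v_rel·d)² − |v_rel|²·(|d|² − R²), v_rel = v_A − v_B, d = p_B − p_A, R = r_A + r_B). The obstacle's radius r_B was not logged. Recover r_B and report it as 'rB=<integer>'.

m = 31581
d = (-11, 14);  v_rel = (11, -12),  |v_rel|² = 265
v_rel×d = (11)·(14) − (-12)·(-11) = 22
since m = R²·265 − 22²:  R² = (484 + 31581) / 265 = 121
R = √121 = 11  ⇒  r_B = 11 − 5 = 6

rB=6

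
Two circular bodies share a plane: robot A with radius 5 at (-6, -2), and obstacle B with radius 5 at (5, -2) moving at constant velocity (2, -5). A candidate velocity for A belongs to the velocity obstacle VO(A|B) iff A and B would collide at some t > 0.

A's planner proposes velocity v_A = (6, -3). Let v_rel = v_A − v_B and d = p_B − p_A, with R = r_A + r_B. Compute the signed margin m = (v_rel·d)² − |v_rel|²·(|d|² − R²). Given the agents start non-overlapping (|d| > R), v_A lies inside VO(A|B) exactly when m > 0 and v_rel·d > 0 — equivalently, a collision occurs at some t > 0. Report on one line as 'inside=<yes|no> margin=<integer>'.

d = (11, 0),  |d|² = 121;  R = 5+5 = 10,  c = 121−10² = 21
v_rel = (4, 2),  |v_rel|² = 20;  v_rel·d = (4)·(11) + (2)·(0) = 44
20·t² − 88·t + 21 = 0  ⇒  m = 44² − 20·21 = 1516
m = 1516 > 0,  v_rel·d = 44 > 0  ⇒  inside

inside=yes margin=1516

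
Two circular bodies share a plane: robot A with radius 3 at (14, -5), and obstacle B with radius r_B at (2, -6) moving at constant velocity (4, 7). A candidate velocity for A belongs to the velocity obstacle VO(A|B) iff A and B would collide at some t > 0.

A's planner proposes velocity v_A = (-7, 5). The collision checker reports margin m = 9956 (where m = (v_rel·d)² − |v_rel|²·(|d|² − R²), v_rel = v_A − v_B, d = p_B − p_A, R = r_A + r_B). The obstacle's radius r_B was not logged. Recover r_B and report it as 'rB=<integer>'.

m = 9956
d = (-12, -1);  v_rel = (-11, -2),  |v_rel|² = 125
v_rel×d = (-11)·(-1) − (-2)·(-12) = -13
since m = R²·125 − (-13)²:  R² = (169 + 9956) / 125 = 81
R = √81 = 9  ⇒  r_B = 9 − 3 = 6

rB=6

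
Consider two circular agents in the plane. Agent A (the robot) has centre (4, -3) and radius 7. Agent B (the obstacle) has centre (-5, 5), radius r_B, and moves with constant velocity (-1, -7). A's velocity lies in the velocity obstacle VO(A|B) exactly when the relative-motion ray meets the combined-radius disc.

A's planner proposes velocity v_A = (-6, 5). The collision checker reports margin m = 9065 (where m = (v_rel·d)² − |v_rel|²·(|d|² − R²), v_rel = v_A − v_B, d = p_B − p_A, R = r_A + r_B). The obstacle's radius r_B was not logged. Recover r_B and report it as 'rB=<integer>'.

m = 9065
d = (-9, 8);  v_rel = (-5, 12),  |v_rel|² = 169
v_rel×d = (-5)·(8) − (12)·(-9) = 68
since m = R²·169 − 68²:  R² = (4624 + 9065) / 169 = 81
R = √81 = 9  ⇒  r_B = 9 − 7 = 2

rB=2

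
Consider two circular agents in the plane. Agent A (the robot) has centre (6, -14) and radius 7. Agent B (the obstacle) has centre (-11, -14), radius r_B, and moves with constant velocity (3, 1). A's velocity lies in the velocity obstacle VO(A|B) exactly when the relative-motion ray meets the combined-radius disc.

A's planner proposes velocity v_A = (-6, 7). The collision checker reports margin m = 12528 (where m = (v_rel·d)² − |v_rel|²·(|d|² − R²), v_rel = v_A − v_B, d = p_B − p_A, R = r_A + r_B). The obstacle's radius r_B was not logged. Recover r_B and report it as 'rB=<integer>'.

m = 12528
d = (-17, 0);  v_rel = (-9, 6),  |v_rel|² = 117
v_rel×d = (-9)·(0) − (6)·(-17) = 102
since m = R²·117 − 102²:  R² = (10404 + 12528) / 117 = 196
R = √196 = 14  ⇒  r_B = 14 − 7 = 7

rB=7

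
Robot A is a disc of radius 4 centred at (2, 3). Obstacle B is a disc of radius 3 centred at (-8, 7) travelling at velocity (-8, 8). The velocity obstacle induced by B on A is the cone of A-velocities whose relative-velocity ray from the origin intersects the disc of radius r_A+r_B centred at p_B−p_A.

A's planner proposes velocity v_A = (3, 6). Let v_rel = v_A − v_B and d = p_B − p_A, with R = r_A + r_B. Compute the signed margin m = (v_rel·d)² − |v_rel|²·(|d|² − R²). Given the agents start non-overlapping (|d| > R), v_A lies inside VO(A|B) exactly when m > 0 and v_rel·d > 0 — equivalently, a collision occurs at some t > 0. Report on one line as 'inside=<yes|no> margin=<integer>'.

d = (-10, 4),  |d|² = 116;  R = 4+3 = 7,  c = 116−7² = 67
v_rel = (11, -2),  |v_rel|² = 125;  v_rel·d = (11)·(-10) + (-2)·(4) = -118
125·t² + 236·t + 67 = 0  ⇒  m = (-118)² − 125·67 = 5549
m = 5549 > 0,  v_rel·d = -118 < 0  ⇒  outside

inside=no margin=5549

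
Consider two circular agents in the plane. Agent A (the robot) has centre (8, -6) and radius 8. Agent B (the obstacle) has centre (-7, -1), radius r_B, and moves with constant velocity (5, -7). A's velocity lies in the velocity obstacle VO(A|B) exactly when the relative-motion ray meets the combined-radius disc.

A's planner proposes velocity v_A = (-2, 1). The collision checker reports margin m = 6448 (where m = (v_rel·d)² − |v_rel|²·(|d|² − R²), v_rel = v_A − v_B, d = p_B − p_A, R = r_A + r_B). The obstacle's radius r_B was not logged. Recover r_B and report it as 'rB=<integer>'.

m = 6448
d = (-15, 5);  v_rel = (-7, 8),  |v_rel|² = 113
v_rel×d = (-7)·(5) − (8)·(-15) = 85
since m = R²·113 − 85²:  R² = (7225 + 6448) / 113 = 121
R = √121 = 11  ⇒  r_B = 11 − 8 = 3

rB=3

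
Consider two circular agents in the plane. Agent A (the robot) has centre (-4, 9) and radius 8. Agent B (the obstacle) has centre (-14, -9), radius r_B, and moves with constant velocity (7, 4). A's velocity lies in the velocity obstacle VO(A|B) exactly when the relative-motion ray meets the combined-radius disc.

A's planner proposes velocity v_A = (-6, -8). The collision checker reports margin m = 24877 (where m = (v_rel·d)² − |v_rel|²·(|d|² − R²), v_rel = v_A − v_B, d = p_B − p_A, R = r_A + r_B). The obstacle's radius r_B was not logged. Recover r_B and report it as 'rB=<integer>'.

m = 24877
d = (-10, -18);  v_rel = (-13, -12),  |v_rel|² = 313
v_rel×d = (-13)·(-18) − (-12)·(-10) = 114
since m = R²·313 − 114²:  R² = (12996 + 24877) / 313 = 121
R = √121 = 11  ⇒  r_B = 11 − 8 = 3

rB=3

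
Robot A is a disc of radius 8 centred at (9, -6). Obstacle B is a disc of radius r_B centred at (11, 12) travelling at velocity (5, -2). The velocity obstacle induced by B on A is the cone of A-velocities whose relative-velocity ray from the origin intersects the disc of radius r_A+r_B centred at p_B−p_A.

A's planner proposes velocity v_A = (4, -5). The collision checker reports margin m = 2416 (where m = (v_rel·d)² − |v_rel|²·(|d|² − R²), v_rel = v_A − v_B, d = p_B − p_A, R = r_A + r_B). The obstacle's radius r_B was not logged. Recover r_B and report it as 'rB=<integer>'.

m = 2416
d = (2, 18);  v_rel = (-1, -3),  |v_rel|² = 10
v_rel×d = (-1)·(18) − (-3)·(2) = -12
since m = R²·10 − (-12)²:  R² = (144 + 2416) / 10 = 256
R = √256 = 16  ⇒  r_B = 16 − 8 = 8

rB=8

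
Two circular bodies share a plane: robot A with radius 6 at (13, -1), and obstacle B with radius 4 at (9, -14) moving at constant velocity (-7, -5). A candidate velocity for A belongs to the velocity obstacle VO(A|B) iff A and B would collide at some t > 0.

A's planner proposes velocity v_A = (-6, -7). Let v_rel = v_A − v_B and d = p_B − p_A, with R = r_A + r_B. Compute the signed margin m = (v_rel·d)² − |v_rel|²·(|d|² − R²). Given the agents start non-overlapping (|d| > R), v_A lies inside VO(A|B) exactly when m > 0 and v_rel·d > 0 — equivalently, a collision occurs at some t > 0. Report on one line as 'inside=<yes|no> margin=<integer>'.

d = (-4, -13),  |d|² = 185;  R = 6+4 = 10,  c = 185−10² = 85
v_rel = (1, -2),  |v_rel|² = 5;  v_rel·d = (1)·(-4) + (-2)·(-13) = 22
5·t² − 44·t + 85 = 0  ⇒  m = 22² − 5·85 = 59
m = 59 > 0,  v_rel·d = 22 > 0  ⇒  inside

inside=yes margin=59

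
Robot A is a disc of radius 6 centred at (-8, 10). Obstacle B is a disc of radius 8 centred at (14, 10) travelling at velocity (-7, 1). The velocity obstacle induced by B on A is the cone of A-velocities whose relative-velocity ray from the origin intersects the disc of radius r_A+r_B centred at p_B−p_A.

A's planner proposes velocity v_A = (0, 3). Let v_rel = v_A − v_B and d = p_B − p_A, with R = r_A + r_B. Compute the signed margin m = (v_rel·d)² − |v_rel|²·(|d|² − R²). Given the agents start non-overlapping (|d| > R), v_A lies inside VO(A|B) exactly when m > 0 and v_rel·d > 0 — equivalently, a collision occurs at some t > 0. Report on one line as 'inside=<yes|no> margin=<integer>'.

d = (22, 0),  |d|² = 484;  R = 6+8 = 14,  c = 484−14² = 288
v_rel = (7, 2),  |v_rel|² = 53;  v_rel·d = (7)·(22) + (2)·(0) = 154
53·t² − 308·t + 288 = 0  ⇒  m = 154² − 53·288 = 8452
m = 8452 > 0,  v_rel·d = 154 > 0  ⇒  inside

inside=yes margin=8452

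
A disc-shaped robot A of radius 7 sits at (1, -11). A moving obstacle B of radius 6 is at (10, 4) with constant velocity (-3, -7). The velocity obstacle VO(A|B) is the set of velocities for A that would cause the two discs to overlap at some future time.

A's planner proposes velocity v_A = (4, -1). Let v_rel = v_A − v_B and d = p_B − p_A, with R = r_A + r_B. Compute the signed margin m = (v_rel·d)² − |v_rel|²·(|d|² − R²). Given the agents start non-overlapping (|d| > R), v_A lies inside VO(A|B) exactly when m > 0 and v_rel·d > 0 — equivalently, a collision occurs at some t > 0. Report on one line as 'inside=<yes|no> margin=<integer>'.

d = (9, 15),  |d|² = 306;  R = 7+6 = 13,  c = 306−13² = 137
v_rel = (7, 6),  |v_rel|² = 85;  v_rel·d = (7)·(9) + (6)·(15) = 153
85·t² − 306·t + 137 = 0  ⇒  m = 153² − 85·137 = 11764
m = 11764 > 0,  v_rel·d = 153 > 0  ⇒  inside

inside=yes margin=11764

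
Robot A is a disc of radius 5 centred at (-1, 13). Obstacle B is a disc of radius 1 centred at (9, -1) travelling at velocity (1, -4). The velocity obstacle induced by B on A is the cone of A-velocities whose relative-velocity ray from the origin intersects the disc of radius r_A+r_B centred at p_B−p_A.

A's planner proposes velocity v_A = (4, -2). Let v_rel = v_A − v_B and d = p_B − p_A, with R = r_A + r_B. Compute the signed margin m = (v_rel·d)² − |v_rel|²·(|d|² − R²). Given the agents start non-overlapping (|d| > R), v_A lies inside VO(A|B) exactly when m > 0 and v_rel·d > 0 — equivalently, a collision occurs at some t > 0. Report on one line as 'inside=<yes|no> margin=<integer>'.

d = (10, -14),  |d|² = 296;  R = 5+1 = 6,  c = 296−6² = 260
v_rel = (3, 2),  |v_rel|² = 13;  v_rel·d = (3)·(10) + (2)·(-14) = 2
13·t² − 4·t + 260 = 0  ⇒  m = 2² − 13·260 = -3376
m = -3376 < 0,  v_rel·d = 2 > 0  ⇒  outside

inside=no margin=-3376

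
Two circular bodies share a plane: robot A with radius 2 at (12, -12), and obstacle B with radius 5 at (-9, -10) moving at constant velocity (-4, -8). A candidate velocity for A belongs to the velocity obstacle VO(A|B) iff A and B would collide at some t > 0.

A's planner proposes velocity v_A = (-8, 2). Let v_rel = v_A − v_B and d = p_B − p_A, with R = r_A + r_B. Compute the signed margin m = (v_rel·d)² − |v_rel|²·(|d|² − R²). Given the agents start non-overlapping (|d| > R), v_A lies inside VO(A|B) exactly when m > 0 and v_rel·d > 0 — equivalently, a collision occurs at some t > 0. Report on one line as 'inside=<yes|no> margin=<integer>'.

d = (-21, 2),  |d|² = 445;  R = 2+5 = 7,  c = 445−7² = 396
v_rel = (-4, 10),  |v_rel|² = 116;  v_rel·d = (-4)·(-21) + (10)·(2) = 104
116·t² − 208·t + 396 = 0  ⇒  m = 104² − 116·396 = -35120
m = -35120 < 0,  v_rel·d = 104 > 0  ⇒  outside

inside=no margin=-35120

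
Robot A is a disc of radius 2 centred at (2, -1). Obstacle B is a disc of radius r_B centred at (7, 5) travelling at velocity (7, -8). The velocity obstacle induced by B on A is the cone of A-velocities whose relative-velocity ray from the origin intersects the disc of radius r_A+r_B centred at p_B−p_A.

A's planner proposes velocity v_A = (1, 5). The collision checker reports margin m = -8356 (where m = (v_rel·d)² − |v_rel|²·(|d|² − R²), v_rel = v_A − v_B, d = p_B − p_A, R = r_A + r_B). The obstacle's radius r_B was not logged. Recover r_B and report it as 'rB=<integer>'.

m = -8356
d = (5, 6);  v_rel = (-6, 13),  |v_rel|² = 205
v_rel×d = (-6)·(6) − (13)·(5) = -101
since m = R²·205 − (-101)²:  R² = (10201 + -8356) / 205 = 9
R = √9 = 3  ⇒  r_B = 3 − 2 = 1

rB=1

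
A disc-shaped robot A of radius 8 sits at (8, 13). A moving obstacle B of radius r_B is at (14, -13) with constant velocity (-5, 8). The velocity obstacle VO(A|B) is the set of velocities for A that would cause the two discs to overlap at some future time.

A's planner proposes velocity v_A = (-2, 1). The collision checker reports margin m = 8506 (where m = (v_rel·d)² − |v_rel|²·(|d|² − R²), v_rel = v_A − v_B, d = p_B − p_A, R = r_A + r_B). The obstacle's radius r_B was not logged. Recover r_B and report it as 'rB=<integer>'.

m = 8506
d = (6, -26);  v_rel = (3, -7),  |v_rel|² = 58
v_rel×d = (3)·(-26) − (-7)·(6) = -36
since m = R²·58 − (-36)²:  R² = (1296 + 8506) / 58 = 169
R = √169 = 13  ⇒  r_B = 13 − 8 = 5

rB=5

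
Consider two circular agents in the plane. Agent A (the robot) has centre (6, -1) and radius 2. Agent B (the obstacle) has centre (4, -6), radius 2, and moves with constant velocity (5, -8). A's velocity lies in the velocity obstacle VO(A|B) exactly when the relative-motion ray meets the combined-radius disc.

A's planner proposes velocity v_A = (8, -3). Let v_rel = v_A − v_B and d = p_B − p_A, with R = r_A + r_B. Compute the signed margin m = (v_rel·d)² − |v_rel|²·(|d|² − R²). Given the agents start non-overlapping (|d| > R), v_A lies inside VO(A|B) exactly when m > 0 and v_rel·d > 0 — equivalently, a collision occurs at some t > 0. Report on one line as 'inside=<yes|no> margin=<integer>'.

d = (-2, -5),  |d|² = 29;  R = 2+2 = 4,  c = 29−4² = 13
v_rel = (3, 5),  |v_rel|² = 34;  v_rel·d = (3)·(-2) + (5)·(-5) = -31
34·t² + 62·t + 13 = 0  ⇒  m = (-31)² − 34·13 = 519
m = 519 > 0,  v_rel·d = -31 < 0  ⇒  outside

inside=no margin=519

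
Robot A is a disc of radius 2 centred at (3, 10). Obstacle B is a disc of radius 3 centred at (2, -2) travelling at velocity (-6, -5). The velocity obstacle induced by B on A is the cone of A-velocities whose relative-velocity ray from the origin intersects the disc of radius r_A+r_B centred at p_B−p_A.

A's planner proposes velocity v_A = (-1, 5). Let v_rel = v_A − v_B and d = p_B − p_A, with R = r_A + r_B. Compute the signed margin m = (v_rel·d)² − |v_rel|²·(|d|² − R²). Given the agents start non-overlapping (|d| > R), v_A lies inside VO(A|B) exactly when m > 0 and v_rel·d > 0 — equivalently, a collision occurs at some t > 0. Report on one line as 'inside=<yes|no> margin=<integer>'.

d = (-1, -12),  |d|² = 145;  R = 2+3 = 5,  c = 145−5² = 120
v_rel = (5, 10),  |v_rel|² = 125;  v_rel·d = (5)·(-1) + (10)·(-12) = -125
125·t² + 250·t + 120 = 0  ⇒  m = (-125)² − 125·120 = 625
m = 625 > 0,  v_rel·d = -125 < 0  ⇒  outside

inside=no margin=625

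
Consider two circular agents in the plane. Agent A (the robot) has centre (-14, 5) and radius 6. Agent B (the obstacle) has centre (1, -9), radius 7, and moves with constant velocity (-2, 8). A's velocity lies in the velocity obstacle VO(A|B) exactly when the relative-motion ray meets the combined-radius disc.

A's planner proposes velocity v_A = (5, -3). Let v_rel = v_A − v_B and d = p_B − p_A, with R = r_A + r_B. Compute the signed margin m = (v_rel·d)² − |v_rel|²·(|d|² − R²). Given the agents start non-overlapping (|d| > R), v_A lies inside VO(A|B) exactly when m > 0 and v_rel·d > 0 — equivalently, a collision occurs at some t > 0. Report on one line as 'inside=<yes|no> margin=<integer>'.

d = (15, -14),  |d|² = 421;  R = 6+7 = 13,  c = 421−13² = 252
v_rel = (7, -11),  |v_rel|² = 170;  v_rel·d = (7)·(15) + (-11)·(-14) = 259
170·t² − 518·t + 252 = 0  ⇒  m = 259² − 170·252 = 24241
m = 24241 > 0,  v_rel·d = 259 > 0  ⇒  inside

inside=yes margin=24241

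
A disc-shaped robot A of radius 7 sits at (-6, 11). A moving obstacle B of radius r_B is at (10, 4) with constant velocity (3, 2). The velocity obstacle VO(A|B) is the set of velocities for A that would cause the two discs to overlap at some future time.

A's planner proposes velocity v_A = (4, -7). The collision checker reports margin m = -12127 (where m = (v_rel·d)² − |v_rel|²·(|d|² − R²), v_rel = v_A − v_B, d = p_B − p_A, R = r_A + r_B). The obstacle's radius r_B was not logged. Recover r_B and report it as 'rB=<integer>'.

m = -12127
d = (16, -7);  v_rel = (1, -9),  |v_rel|² = 82
v_rel×d = (1)·(-7) − (-9)·(16) = 137
since m = R²·82 − 137²:  R² = (18769 + -12127) / 82 = 81
R = √81 = 9  ⇒  r_B = 9 − 7 = 2

rB=2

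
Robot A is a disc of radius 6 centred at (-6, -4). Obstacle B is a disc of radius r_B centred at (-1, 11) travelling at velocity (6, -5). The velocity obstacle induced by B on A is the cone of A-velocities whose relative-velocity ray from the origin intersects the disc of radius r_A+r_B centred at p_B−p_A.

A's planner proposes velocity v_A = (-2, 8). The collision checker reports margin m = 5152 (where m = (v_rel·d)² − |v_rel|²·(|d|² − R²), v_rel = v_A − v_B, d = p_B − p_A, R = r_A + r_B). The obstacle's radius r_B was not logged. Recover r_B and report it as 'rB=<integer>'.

m = 5152
d = (5, 15);  v_rel = (-8, 13),  |v_rel|² = 233
v_rel×d = (-8)·(15) − (13)·(5) = -185
since m = R²·233 − (-185)²:  R² = (34225 + 5152) / 233 = 169
R = √169 = 13  ⇒  r_B = 13 − 6 = 7

rB=7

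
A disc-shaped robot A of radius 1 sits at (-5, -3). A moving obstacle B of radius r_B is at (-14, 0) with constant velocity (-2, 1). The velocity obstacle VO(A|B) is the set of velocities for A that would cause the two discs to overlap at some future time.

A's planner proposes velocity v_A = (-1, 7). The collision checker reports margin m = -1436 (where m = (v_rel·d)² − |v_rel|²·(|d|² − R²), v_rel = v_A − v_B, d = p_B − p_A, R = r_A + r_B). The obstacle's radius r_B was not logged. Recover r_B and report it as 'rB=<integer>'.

m = -1436
d = (-9, 3);  v_rel = (1, 6),  |v_rel|² = 37
v_rel×d = (1)·(3) − (6)·(-9) = 57
since m = R²·37 − 57²:  R² = (3249 + -1436) / 37 = 49
R = √49 = 7  ⇒  r_B = 7 − 1 = 6

rB=6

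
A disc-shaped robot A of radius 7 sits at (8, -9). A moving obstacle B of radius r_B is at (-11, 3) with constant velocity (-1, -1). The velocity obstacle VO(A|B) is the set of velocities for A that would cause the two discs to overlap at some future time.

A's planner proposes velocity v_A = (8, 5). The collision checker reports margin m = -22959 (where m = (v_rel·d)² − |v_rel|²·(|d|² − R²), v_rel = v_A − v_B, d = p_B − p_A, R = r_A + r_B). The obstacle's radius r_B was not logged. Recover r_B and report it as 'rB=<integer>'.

m = -22959
d = (-19, 12);  v_rel = (9, 6),  |v_rel|² = 117
v_rel×d = (9)·(12) − (6)·(-19) = 222
since m = R²·117 − 222²:  R² = (49284 + -22959) / 117 = 225
R = √225 = 15  ⇒  r_B = 15 − 7 = 8

rB=8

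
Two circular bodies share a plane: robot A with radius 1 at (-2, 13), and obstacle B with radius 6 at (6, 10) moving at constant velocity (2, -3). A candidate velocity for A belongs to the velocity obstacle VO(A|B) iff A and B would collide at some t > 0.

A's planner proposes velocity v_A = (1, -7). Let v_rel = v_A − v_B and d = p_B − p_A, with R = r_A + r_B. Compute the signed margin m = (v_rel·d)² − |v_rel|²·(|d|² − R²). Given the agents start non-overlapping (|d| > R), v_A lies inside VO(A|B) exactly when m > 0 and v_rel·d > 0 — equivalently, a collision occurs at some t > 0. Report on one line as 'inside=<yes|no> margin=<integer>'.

d = (8, -3),  |d|² = 73;  R = 1+6 = 7,  c = 73−7² = 24
v_rel = (-1, -4),  |v_rel|² = 17;  v_rel·d = (-1)·(8) + (-4)·(-3) = 4
17·t² − 8·t + 24 = 0  ⇒  m = 4² − 17·24 = -392
m = -392 < 0,  v_rel·d = 4 > 0  ⇒  outside

inside=no margin=-392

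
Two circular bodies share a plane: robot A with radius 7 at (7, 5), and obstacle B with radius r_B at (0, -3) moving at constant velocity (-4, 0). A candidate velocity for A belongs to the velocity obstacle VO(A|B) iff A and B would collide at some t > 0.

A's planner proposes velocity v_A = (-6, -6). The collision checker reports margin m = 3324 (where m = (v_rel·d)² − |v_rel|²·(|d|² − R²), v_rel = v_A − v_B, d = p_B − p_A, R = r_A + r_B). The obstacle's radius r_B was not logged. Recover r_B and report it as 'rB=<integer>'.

m = 3324
d = (-7, -8);  v_rel = (-2, -6),  |v_rel|² = 40
v_rel×d = (-2)·(-8) − (-6)·(-7) = -26
since m = R²·40 − (-26)²:  R² = (676 + 3324) / 40 = 100
R = √100 = 10  ⇒  r_B = 10 − 7 = 3

rB=3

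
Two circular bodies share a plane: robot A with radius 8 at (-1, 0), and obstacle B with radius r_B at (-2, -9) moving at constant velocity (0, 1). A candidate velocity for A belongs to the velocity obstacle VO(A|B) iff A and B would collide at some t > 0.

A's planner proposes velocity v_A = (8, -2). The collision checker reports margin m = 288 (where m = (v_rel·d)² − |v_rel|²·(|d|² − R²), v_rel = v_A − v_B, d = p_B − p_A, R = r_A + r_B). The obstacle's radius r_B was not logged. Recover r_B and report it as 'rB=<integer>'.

m = 288
d = (-1, -9);  v_rel = (8, -3),  |v_rel|² = 73
v_rel×d = (8)·(-9) − (-3)·(-1) = -75
since m = R²·73 − (-75)²:  R² = (5625 + 288) / 73 = 81
R = √81 = 9  ⇒  r_B = 9 − 8 = 1

rB=1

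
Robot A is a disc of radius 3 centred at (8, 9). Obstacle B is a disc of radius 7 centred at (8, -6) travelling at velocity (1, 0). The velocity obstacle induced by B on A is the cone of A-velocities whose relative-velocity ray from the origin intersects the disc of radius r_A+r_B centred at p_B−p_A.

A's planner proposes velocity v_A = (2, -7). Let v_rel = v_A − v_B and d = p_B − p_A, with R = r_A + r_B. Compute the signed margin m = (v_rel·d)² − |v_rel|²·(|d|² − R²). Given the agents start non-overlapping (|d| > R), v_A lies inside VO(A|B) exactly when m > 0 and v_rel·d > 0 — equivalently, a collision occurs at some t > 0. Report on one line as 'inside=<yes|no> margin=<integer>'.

d = (0, -15),  |d|² = 225;  R = 3+7 = 10,  c = 225−10² = 125
v_rel = (1, -7),  |v_rel|² = 50;  v_rel·d = (1)·(0) + (-7)·(-15) = 105
50·t² − 210·t + 125 = 0  ⇒  m = 105² − 50·125 = 4775
m = 4775 > 0,  v_rel·d = 105 > 0  ⇒  inside

inside=yes margin=4775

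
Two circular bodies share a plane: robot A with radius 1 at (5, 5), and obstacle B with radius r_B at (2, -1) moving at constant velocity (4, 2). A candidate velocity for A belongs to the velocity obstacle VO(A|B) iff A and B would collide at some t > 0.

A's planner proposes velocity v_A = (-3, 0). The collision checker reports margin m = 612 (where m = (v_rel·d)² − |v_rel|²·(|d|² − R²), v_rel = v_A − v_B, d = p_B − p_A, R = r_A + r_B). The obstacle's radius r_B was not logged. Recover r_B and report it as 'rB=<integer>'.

m = 612
d = (-3, -6);  v_rel = (-7, -2),  |v_rel|² = 53
v_rel×d = (-7)·(-6) − (-2)·(-3) = 36
since m = R²·53 − 36²:  R² = (1296 + 612) / 53 = 36
R = √36 = 6  ⇒  r_B = 6 − 1 = 5

rB=5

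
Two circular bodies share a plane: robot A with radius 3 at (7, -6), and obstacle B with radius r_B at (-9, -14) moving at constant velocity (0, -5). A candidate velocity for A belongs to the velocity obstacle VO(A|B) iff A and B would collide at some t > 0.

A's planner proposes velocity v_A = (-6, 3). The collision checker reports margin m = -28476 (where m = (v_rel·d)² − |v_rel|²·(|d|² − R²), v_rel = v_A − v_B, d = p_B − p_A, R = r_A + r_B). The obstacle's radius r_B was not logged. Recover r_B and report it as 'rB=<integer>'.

m = -28476
d = (-16, -8);  v_rel = (-6, 8),  |v_rel|² = 100
v_rel×d = (-6)·(-8) − (8)·(-16) = 176
since m = R²·100 − 176²:  R² = (30976 + -28476) / 100 = 25
R = √25 = 5  ⇒  r_B = 5 − 3 = 2

rB=2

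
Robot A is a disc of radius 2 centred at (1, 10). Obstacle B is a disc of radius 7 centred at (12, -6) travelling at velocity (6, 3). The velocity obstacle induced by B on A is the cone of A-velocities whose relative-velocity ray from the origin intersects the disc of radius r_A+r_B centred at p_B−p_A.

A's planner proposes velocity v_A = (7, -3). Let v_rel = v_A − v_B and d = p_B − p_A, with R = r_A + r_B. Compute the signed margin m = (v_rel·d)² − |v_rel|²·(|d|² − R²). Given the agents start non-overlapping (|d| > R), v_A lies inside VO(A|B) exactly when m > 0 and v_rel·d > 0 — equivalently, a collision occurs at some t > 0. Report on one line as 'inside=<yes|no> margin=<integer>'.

d = (11, -16),  |d|² = 377;  R = 2+7 = 9,  c = 377−9² = 296
v_rel = (1, -6),  |v_rel|² = 37;  v_rel·d = (1)·(11) + (-6)·(-16) = 107
37·t² − 214·t + 296 = 0  ⇒  m = 107² − 37·296 = 497
m = 497 > 0,  v_rel·d = 107 > 0  ⇒  inside

inside=yes margin=497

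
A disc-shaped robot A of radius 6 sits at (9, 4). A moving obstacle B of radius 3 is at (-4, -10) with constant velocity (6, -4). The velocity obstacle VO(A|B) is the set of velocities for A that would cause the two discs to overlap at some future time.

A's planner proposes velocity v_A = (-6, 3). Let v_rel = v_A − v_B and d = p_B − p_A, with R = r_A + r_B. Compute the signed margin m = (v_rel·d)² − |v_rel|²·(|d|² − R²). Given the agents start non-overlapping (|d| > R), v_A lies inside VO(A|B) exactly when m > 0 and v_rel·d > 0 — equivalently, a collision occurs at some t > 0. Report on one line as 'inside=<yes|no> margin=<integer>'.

d = (-13, -14),  |d|² = 365;  R = 6+3 = 9,  c = 365−9² = 284
v_rel = (-12, 7),  |v_rel|² = 193;  v_rel·d = (-12)·(-13) + (7)·(-14) = 58
193·t² − 116·t + 284 = 0  ⇒  m = 58² − 193·284 = -51448
m = -51448 < 0,  v_rel·d = 58 > 0  ⇒  outside

inside=no margin=-51448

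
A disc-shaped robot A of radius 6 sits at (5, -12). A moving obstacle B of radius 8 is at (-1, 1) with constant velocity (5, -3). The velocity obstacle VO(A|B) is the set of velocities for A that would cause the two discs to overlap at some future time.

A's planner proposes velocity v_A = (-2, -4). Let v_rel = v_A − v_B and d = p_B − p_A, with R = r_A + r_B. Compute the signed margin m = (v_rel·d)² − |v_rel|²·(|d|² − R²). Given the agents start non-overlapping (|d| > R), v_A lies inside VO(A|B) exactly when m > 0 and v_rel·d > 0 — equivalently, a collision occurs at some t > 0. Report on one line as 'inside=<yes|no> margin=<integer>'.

d = (-6, 13),  |d|² = 205;  R = 6+8 = 14,  c = 205−14² = 9
v_rel = (-7, -1),  |v_rel|² = 50;  v_rel·d = (-7)·(-6) + (-1)·(13) = 29
50·t² − 58·t + 9 = 0  ⇒  m = 29² − 50·9 = 391
m = 391 > 0,  v_rel·d = 29 > 0  ⇒  inside

inside=yes margin=391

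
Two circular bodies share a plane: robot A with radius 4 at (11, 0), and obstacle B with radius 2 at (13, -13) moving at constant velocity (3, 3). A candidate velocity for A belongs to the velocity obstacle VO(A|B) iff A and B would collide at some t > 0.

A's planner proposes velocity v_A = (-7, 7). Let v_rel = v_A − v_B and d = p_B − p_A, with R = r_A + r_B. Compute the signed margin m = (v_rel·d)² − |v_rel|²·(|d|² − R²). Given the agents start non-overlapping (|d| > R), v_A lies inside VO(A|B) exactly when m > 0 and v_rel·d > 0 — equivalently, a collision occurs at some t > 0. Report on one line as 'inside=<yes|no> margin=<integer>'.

d = (2, -13),  |d|² = 173;  R = 4+2 = 6,  c = 173−6² = 137
v_rel = (-10, 4),  |v_rel|² = 116;  v_rel·d = (-10)·(2) + (4)·(-13) = -72
116·t² + 144·t + 137 = 0  ⇒  m = (-72)² − 116·137 = -10708
m = -10708 < 0,  v_rel·d = -72 < 0  ⇒  outside

inside=no margin=-10708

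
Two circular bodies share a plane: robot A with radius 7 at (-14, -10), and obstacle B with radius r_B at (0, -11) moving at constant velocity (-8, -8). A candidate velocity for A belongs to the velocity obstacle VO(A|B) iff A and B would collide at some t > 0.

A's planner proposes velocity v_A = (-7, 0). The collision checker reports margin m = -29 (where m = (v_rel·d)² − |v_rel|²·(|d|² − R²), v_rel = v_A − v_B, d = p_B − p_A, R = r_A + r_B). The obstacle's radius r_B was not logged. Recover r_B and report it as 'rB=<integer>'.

m = -29
d = (14, -1);  v_rel = (1, 8),  |v_rel|² = 65
v_rel×d = (1)·(-1) − (8)·(14) = -113
since m = R²·65 − (-113)²:  R² = (12769 + -29) / 65 = 196
R = √196 = 14  ⇒  r_B = 14 − 7 = 7

rB=7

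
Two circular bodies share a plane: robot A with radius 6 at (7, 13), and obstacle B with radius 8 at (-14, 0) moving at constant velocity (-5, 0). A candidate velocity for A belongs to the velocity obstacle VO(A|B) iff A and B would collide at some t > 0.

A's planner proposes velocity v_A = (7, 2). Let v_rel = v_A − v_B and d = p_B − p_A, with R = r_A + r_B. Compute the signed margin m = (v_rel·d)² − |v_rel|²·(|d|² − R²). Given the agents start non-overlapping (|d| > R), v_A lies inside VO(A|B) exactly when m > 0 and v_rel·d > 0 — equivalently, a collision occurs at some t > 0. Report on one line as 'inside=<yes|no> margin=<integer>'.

d = (-21, -13),  |d|² = 610;  R = 6+8 = 14,  c = 610−14² = 414
v_rel = (12, 2),  |v_rel|² = 148;  v_rel·d = (12)·(-21) + (2)·(-13) = -278
148·t² + 556·t + 414 = 0  ⇒  m = (-278)² − 148·414 = 16012
m = 16012 > 0,  v_rel·d = -278 < 0  ⇒  outside

inside=no margin=16012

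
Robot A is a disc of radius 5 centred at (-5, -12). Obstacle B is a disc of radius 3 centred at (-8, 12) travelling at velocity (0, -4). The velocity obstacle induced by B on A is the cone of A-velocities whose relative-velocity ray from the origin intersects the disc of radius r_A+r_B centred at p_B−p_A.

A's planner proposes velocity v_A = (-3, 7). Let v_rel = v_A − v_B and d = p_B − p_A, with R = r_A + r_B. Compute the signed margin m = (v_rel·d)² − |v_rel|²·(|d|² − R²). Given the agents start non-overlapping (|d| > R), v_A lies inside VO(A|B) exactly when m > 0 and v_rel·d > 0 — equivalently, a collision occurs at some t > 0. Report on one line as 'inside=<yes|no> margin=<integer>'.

d = (-3, 24),  |d|² = 585;  R = 5+3 = 8,  c = 585−8² = 521
v_rel = (-3, 11),  |v_rel|² = 130;  v_rel·d = (-3)·(-3) + (11)·(24) = 273
130·t² − 546·t + 521 = 0  ⇒  m = 273² − 130·521 = 6799
m = 6799 > 0,  v_rel·d = 273 > 0  ⇒  inside

inside=yes margin=6799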